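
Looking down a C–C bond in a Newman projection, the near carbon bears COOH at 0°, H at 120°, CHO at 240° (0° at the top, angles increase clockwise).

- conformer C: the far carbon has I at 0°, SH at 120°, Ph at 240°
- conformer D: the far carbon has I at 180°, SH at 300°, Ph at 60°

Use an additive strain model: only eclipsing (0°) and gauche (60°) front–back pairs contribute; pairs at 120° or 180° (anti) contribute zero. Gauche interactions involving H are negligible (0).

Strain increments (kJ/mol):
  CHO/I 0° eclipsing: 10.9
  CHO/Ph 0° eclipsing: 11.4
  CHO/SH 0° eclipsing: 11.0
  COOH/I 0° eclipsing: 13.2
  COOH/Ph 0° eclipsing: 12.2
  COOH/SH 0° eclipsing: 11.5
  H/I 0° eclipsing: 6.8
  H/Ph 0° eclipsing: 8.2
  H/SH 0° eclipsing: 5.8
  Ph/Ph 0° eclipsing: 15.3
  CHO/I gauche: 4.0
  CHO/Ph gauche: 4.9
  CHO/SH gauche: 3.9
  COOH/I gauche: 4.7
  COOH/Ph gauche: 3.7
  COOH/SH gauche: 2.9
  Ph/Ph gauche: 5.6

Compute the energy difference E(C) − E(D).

C (eclipsed): COOH(0°)/I(0°) eclipsed 13.2; H(120°)/SH(120°) eclipsed 5.8; CHO(240°)/Ph(240°) eclipsed 11.4 → 30.4 kJ/mol.
D (staggered): COOH(0°)/SH(300°) gauche 2.9; COOH(0°)/Ph(60°) gauche 3.7; CHO(240°)/I(180°) gauche 4.0; CHO(240°)/SH(300°) gauche 3.9 → 14.5 kJ/mol.
E(C) − E(D) = 30.4 − 14.5 = +15.9 kJ/mol.

+15.9 kJ/mol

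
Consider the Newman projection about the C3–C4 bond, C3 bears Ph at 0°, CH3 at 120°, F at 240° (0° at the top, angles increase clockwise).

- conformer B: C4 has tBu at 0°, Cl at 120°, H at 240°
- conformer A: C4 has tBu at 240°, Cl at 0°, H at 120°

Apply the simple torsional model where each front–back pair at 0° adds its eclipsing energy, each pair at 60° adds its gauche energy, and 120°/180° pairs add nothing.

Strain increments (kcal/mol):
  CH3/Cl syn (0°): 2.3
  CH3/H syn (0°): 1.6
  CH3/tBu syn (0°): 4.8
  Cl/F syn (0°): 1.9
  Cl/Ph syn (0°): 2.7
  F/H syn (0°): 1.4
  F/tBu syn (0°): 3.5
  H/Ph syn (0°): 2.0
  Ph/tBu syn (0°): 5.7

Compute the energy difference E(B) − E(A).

B (eclipsed): Ph(0°)/tBu(0°) eclipsed 5.7; CH3(120°)/Cl(120°) eclipsed 2.3; F(240°)/H(240°) eclipsed 1.4 → 9.4 kcal/mol.
A (eclipsed): Ph(0°)/Cl(0°) eclipsed 2.7; CH3(120°)/H(120°) eclipsed 1.6; F(240°)/tBu(240°) eclipsed 3.5 → 7.8 kcal/mol.
E(B) − E(A) = 9.4 − 7.8 = +1.6 kcal/mol.

+1.6 kcal/mol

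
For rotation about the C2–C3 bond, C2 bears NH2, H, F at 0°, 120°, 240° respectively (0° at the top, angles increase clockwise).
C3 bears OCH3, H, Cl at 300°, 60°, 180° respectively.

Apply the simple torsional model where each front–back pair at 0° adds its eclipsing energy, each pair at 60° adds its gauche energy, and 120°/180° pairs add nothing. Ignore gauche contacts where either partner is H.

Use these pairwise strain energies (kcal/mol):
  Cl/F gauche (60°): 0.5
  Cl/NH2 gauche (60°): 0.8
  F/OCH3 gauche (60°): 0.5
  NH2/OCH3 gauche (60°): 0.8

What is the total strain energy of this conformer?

This conformer (staggered): NH2(0°)/OCH3(300°) gauche 0.8; F(240°)/OCH3(300°) gauche 0.5; F(240°)/Cl(180°) gauche 0.5 → 1.8 kcal/mol.

1.8 kcal/mol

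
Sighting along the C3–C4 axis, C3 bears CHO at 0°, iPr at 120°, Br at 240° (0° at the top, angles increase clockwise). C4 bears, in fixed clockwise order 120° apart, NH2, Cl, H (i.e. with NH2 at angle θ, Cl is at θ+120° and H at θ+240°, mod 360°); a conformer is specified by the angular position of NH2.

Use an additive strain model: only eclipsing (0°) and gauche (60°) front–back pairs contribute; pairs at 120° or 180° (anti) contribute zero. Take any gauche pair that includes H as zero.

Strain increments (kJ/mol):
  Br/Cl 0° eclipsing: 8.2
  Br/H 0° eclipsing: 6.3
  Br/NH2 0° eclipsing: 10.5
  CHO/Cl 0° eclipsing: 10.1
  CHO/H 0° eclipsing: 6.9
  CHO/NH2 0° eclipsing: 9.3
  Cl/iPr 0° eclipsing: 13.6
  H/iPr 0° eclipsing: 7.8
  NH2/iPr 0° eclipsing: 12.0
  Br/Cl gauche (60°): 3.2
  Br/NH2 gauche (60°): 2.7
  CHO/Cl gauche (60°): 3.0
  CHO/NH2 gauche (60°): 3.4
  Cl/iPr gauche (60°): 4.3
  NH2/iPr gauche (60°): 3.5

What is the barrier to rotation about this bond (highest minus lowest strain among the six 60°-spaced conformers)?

NH2 at 0° (eclipsed): CHO–NH2 eclipsed, iPr–Cl eclipsed, Br–H eclipsed; 9.3 + 13.6 + 6.3 = 29.2 kJ/mol.
NH2 at 60° (staggered): CHO–NH2 gauche, iPr–NH2 gauche, iPr–Cl gauche, Br–Cl gauche; 3.4 + 3.5 + 4.3 + 3.2 = 14.4 kJ/mol.
NH2 at 120° (eclipsed): CHO–H eclipsed, iPr–NH2 eclipsed, Br–Cl eclipsed; 6.9 + 12.0 + 8.2 = 27.1 kJ/mol.
NH2 at 180° (staggered): CHO–Cl gauche, iPr–NH2 gauche, Br–NH2 gauche, Br–Cl gauche; 3.0 + 3.5 + 2.7 + 3.2 = 12.4 kJ/mol.
NH2 at 240° (eclipsed): CHO–Cl eclipsed, iPr–H eclipsed, Br–NH2 eclipsed; 10.1 + 7.8 + 10.5 = 28.4 kJ/mol.
NH2 at 300° (staggered): CHO–NH2 gauche, CHO–Cl gauche, iPr–Cl gauche, Br–NH2 gauche; 3.4 + 3.0 + 4.3 + 2.7 = 13.4 kJ/mol.
Max at 0° (29.2 kJ/mol), min at 180° (12.4 kJ/mol); barrier = 16.8 kJ/mol.

16.8 kJ/mol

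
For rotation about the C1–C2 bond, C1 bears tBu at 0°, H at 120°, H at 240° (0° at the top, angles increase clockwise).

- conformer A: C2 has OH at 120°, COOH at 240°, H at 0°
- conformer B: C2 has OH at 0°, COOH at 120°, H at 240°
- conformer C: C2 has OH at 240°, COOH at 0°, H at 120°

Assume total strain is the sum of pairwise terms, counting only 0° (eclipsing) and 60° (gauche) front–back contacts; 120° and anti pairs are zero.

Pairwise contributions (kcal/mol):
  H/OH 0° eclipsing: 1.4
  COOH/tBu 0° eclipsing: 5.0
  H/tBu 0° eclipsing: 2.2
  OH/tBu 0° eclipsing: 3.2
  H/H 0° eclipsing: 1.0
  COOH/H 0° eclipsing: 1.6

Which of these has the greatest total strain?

C

A (eclipsed): tBu(0°)/H(0°) eclipsed 2.2; H(120°)/OH(120°) eclipsed 1.4; H(240°)/COOH(240°) eclipsed 1.6 → 5.2 kcal/mol.
B (eclipsed): tBu(0°)/OH(0°) eclipsed 3.2; H(120°)/COOH(120°) eclipsed 1.6; H(240°)/H(240°) eclipsed 1.0 → 5.8 kcal/mol.
C (eclipsed): tBu(0°)/COOH(0°) eclipsed 5.0; H(120°)/H(120°) eclipsed 1.0; H(240°)/OH(240°) eclipsed 1.4 → 7.4 kcal/mol.
C has the highest total (7.4 kcal/mol).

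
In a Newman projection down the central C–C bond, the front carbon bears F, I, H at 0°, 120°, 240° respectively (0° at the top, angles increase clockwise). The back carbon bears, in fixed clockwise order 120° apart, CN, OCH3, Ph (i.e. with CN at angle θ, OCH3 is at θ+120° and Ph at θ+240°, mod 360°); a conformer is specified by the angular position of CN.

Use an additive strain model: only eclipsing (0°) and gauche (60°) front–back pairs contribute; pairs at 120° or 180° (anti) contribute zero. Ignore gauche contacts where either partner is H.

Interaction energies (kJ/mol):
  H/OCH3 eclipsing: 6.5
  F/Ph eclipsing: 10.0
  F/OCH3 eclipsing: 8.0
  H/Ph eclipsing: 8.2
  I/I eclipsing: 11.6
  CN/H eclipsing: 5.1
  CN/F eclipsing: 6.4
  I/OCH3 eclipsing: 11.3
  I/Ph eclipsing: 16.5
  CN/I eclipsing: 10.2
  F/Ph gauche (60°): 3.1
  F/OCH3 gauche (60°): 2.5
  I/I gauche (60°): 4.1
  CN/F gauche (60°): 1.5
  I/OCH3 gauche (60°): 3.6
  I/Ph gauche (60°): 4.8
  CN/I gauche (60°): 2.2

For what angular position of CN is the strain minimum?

60°

CN at 0° (eclipsed): F–CN eclipsed, I–OCH3 eclipsed, H–Ph eclipsed; 6.4 + 11.3 + 8.2 = 25.9 kJ/mol.
CN at 60° (staggered): F–CN gauche, F–Ph gauche, I–CN gauche, I–OCH3 gauche; 1.5 + 3.1 + 2.2 + 3.6 = 10.4 kJ/mol.
CN at 120° (eclipsed): F–Ph eclipsed, I–CN eclipsed, H–OCH3 eclipsed; 10.0 + 10.2 + 6.5 = 26.7 kJ/mol.
CN at 180° (staggered): F–OCH3 gauche, F–Ph gauche, I–CN gauche, I–Ph gauche; 2.5 + 3.1 + 2.2 + 4.8 = 12.6 kJ/mol.
CN at 240° (eclipsed): F–OCH3 eclipsed, I–Ph eclipsed, H–CN eclipsed; 8.0 + 16.5 + 5.1 = 29.6 kJ/mol.
CN at 300° (staggered): F–CN gauche, F–OCH3 gauche, I–OCH3 gauche, I–Ph gauche; 1.5 + 2.5 + 3.6 + 4.8 = 12.4 kJ/mol.
The minimum (10.4 kJ/mol) occurs with CN at 60°.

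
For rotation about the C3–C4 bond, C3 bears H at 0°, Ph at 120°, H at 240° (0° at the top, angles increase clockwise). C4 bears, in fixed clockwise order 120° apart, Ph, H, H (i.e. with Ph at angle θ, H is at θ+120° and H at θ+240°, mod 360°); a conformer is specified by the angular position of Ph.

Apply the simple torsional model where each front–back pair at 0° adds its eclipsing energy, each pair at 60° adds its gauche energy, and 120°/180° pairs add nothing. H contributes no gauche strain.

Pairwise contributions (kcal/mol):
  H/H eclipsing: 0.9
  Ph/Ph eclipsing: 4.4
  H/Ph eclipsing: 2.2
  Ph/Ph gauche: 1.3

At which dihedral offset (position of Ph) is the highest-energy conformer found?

120°

Ph at 0° (eclipsed): H–Ph eclipsed, Ph–H eclipsed, H–H eclipsed; 2.2 + 2.2 + 0.9 = 5.3 kcal/mol.
Ph at 60° (staggered): Ph–Ph gauche; 1.3 = 1.3 kcal/mol.
Ph at 120° (eclipsed): H–H eclipsed, Ph–Ph eclipsed, H–H eclipsed; 0.9 + 4.4 + 0.9 = 6.2 kcal/mol.
Ph at 180° (staggered): Ph–Ph gauche; 1.3 = 1.3 kcal/mol.
Ph at 240° (eclipsed): H–H eclipsed, Ph–H eclipsed, H–Ph eclipsed; 0.9 + 2.2 + 2.2 = 5.3 kcal/mol.
Ph at 300° (staggered): no non-H gauche contacts → 0.0 kcal/mol.
The maximum (6.2 kcal/mol) occurs with Ph at 120°.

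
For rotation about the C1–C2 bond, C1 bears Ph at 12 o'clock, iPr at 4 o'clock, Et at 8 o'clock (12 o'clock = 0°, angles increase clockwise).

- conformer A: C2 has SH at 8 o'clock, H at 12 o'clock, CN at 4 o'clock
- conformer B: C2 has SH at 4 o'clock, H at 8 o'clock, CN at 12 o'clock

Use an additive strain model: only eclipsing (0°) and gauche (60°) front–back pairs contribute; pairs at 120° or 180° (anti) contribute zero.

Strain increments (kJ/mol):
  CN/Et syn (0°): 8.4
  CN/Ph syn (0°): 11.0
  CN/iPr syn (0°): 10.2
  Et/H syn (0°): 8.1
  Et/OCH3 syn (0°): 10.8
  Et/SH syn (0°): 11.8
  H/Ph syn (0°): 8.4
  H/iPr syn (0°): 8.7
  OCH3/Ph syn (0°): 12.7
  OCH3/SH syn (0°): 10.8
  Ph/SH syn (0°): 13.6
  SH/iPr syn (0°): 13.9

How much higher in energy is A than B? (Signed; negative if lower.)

A is eclipsed. Ph at 0° is eclipsed with H at 0° (8.4); iPr at 120° is eclipsed with CN at 120° (10.2); Et at 240° is eclipsed with SH at 240° (11.8). Total 30.4 kJ/mol.
B is eclipsed. Ph at 0° is eclipsed with CN at 0° (11.0); iPr at 120° is eclipsed with SH at 120° (13.9); Et at 240° is eclipsed with H at 240° (8.1). Total 33.0 kJ/mol.
E(A) − E(B) = 30.4 − 33.0 = -2.6 kJ/mol.

-2.6 kJ/mol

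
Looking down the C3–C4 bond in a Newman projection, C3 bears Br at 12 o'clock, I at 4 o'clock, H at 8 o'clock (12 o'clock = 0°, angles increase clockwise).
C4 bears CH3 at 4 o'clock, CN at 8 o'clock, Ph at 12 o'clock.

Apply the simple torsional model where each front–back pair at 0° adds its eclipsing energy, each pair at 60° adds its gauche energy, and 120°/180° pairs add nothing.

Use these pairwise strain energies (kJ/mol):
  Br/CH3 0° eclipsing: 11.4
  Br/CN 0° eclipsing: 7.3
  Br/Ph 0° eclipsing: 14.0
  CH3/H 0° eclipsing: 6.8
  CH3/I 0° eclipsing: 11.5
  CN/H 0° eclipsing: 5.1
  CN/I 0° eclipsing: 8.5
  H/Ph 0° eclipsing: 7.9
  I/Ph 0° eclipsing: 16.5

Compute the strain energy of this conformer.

30.6 kJ/mol

This conformer (eclipsed): Br(0°)/Ph(0°) eclipsed 14.0; I(120°)/CH3(120°) eclipsed 11.5; H(240°)/CN(240°) eclipsed 5.1 → 30.6 kJ/mol.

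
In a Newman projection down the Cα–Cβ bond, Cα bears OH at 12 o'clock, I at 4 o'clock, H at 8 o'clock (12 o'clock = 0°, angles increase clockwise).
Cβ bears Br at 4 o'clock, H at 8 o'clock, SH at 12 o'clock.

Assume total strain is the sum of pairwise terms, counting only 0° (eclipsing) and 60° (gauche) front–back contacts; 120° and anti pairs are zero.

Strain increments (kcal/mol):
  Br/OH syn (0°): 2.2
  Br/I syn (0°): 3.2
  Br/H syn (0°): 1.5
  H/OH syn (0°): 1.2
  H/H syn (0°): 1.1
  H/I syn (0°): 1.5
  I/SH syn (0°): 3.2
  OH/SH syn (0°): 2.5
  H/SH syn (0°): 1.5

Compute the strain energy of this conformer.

6.8 kcal/mol

This conformer is eclipsed. OH at 0° is eclipsed with SH at 0° (2.5); I at 120° is eclipsed with Br at 120° (3.2); H at 240° is eclipsed with H at 240° (1.1). Total 6.8 kcal/mol.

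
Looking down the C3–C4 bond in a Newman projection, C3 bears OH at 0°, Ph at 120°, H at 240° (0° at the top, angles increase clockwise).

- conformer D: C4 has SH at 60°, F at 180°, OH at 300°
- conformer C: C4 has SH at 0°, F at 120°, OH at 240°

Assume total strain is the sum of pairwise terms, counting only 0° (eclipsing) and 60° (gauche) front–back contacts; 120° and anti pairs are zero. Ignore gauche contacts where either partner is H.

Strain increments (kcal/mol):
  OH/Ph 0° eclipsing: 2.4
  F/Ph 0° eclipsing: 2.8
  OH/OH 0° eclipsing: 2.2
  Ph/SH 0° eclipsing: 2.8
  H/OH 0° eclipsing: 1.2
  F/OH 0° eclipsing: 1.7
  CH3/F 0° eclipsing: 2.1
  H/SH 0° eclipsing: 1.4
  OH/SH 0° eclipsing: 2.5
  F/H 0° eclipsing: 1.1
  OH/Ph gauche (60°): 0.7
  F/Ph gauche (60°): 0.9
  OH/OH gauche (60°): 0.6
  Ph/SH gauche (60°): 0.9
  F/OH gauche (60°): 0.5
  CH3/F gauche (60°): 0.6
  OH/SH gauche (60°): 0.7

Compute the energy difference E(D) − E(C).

-3.4 kcal/mol

D (staggered): OH–SH gauche, OH–OH gauche, Ph–SH gauche, Ph–F gauche; 0.7 + 0.6 + 0.9 + 0.9 = 3.1 kcal/mol.
C (eclipsed): OH–SH eclipsed, Ph–F eclipsed, H–OH eclipsed; 2.5 + 2.8 + 1.2 = 6.5 kcal/mol.
E(D) − E(C) = 3.1 − 6.5 = -3.4 kcal/mol.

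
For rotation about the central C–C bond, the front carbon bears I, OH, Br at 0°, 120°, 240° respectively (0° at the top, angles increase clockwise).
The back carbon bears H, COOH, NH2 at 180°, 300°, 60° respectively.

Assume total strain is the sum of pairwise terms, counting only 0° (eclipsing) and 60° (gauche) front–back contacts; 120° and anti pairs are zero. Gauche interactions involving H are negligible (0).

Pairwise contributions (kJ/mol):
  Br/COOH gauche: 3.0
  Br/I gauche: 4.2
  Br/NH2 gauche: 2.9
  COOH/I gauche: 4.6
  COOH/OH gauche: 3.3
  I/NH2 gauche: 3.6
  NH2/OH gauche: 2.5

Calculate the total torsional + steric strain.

This conformer (staggered): I–COOH gauche, I–NH2 gauche, OH–NH2 gauche, Br–COOH gauche; 4.6 + 3.6 + 2.5 + 3.0 = 13.7 kJ/mol.

13.7 kJ/mol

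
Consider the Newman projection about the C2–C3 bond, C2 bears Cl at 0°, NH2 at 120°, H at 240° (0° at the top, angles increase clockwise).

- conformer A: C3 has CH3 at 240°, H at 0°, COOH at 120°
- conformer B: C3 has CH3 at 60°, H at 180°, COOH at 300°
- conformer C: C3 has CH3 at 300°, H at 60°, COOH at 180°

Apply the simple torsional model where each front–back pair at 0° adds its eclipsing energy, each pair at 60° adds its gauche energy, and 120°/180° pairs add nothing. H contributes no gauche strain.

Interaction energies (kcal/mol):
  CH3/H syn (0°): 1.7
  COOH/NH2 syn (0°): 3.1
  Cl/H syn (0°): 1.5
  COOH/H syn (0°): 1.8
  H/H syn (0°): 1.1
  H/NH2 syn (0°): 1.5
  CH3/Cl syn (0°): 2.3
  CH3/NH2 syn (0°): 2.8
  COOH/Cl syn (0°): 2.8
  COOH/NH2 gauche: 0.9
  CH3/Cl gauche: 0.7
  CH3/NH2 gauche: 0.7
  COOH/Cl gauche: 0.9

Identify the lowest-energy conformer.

C

A (eclipsed): Cl–H eclipsed, NH2–COOH eclipsed, H–CH3 eclipsed; 1.5 + 3.1 + 1.7 = 6.3 kcal/mol.
B (staggered): Cl–CH3 gauche, Cl–COOH gauche, NH2–CH3 gauche; 0.7 + 0.9 + 0.7 = 2.3 kcal/mol.
C (staggered): Cl–CH3 gauche, NH2–COOH gauche; 0.7 + 0.9 = 1.6 kcal/mol.
C has the lowest total (1.6 kcal/mol).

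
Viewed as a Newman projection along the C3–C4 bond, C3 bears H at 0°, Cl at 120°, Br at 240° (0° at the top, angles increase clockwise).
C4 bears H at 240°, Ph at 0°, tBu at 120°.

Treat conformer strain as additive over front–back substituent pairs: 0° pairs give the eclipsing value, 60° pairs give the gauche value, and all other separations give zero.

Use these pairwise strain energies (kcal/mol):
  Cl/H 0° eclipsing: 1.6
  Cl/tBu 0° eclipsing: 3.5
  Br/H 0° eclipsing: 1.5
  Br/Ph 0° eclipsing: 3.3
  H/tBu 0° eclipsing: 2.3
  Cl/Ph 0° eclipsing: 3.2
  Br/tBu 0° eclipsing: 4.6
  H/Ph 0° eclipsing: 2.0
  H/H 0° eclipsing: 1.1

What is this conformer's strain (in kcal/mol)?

7.0 kcal/mol

This conformer is eclipsed. H at 0° is eclipsed with Ph at 0° (2.0); Cl at 120° is eclipsed with tBu at 120° (3.5); Br at 240° is eclipsed with H at 240° (1.5). Total 7.0 kcal/mol.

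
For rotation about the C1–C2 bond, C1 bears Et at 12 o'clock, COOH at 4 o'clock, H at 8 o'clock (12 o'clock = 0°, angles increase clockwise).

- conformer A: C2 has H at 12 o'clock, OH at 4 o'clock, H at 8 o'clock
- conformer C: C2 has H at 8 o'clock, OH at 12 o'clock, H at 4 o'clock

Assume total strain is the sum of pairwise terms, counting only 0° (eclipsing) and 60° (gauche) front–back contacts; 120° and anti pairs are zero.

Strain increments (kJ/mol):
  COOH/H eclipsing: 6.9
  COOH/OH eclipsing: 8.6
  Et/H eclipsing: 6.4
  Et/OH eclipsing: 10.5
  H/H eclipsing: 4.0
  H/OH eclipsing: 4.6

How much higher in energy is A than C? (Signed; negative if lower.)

-2.4 kJ/mol

A (eclipsed): Et–H eclipsed, COOH–OH eclipsed, H–H eclipsed; 6.4 + 8.6 + 4.0 = 19.0 kJ/mol.
C (eclipsed): Et–OH eclipsed, COOH–H eclipsed, H–H eclipsed; 10.5 + 6.9 + 4.0 = 21.4 kJ/mol.
E(A) − E(C) = 19.0 − 21.4 = -2.4 kJ/mol.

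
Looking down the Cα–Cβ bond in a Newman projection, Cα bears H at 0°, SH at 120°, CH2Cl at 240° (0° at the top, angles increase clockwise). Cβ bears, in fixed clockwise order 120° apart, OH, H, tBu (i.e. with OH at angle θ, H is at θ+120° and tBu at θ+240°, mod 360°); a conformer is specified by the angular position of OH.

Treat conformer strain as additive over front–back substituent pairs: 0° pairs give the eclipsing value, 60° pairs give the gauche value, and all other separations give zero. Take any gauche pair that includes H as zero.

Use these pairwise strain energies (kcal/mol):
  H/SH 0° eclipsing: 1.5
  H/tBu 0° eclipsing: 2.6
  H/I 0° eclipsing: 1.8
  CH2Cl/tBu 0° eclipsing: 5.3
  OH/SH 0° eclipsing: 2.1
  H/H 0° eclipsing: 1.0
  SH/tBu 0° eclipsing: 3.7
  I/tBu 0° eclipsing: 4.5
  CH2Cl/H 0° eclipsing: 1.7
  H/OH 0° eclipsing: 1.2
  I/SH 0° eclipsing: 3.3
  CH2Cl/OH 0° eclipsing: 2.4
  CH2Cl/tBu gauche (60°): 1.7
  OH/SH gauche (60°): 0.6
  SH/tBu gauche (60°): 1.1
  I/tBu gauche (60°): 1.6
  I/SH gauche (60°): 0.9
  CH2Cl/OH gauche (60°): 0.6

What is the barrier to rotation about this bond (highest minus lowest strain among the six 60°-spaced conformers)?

OH at 0° (eclipsed): H–OH eclipsed, SH–H eclipsed, CH2Cl–tBu eclipsed; 1.2 + 1.5 + 5.3 = 8.0 kcal/mol.
OH at 60° (staggered): SH–OH gauche, CH2Cl–tBu gauche; 0.6 + 1.7 = 2.3 kcal/mol.
OH at 120° (eclipsed): H–tBu eclipsed, SH–OH eclipsed, CH2Cl–H eclipsed; 2.6 + 2.1 + 1.7 = 6.4 kcal/mol.
OH at 180° (staggered): SH–OH gauche, SH–tBu gauche, CH2Cl–OH gauche; 0.6 + 1.1 + 0.6 = 2.3 kcal/mol.
OH at 240° (eclipsed): H–H eclipsed, SH–tBu eclipsed, CH2Cl–OH eclipsed; 1.0 + 3.7 + 2.4 = 7.1 kcal/mol.
OH at 300° (staggered): SH–tBu gauche, CH2Cl–OH gauche, CH2Cl–tBu gauche; 1.1 + 0.6 + 1.7 = 3.4 kcal/mol.
Max at 0° (8.0 kcal/mol), min at 60° (2.3 kcal/mol); barrier = 5.7 kcal/mol.

5.7 kcal/mol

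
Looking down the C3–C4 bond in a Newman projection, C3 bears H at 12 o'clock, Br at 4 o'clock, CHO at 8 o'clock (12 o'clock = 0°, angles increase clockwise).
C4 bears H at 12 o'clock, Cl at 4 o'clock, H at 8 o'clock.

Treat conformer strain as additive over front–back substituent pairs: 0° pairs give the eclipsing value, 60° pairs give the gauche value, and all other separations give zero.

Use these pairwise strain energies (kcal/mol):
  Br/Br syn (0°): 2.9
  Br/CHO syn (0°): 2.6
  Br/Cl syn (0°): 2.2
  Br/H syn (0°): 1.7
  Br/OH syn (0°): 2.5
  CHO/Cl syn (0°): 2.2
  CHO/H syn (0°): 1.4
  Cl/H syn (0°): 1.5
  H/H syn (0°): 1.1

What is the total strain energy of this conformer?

This conformer (eclipsed): H–H eclipsed, Br–Cl eclipsed, CHO–H eclipsed; 1.1 + 2.2 + 1.4 = 4.7 kcal/mol.

4.7 kcal/mol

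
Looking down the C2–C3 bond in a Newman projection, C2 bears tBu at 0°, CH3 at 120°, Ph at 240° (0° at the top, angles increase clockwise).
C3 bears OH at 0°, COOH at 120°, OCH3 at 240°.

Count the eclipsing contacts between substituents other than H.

3

Non-H eclipsing pairs: tBu(0°)/OH(0°); CH3(120°)/COOH(120°); Ph(240°)/OCH3(240°) — 3 interactions.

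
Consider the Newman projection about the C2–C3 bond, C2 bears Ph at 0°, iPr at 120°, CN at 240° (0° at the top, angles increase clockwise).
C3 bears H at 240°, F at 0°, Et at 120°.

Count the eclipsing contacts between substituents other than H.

2

Non-H eclipsing pairs: Ph(0°)/F(0°); iPr(120°)/Et(120°) — 2 interactions.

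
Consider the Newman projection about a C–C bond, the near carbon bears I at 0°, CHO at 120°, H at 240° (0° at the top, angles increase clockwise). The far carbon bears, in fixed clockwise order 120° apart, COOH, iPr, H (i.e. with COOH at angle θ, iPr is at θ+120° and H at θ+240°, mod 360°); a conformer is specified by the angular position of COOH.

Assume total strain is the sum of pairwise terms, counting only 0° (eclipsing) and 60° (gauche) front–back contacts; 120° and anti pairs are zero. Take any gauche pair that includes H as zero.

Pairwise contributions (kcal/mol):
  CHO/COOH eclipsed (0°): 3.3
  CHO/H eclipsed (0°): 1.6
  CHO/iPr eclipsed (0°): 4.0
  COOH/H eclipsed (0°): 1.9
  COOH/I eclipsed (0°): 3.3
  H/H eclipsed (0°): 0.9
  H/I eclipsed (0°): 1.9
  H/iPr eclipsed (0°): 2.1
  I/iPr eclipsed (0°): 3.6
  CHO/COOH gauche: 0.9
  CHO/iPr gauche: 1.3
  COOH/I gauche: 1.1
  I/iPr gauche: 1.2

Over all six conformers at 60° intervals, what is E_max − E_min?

COOH at 0° (eclipsed): I(0°)/COOH(0°) eclipsed 3.3; CHO(120°)/iPr(120°) eclipsed 4.0; H(240°)/H(240°) eclipsed 0.9 → 8.2 kcal/mol.
COOH at 60° (staggered): I(0°)/COOH(60°) gauche 1.1; CHO(120°)/COOH(60°) gauche 0.9; CHO(120°)/iPr(180°) gauche 1.3 → 3.3 kcal/mol.
COOH at 120° (eclipsed): I(0°)/H(0°) eclipsed 1.9; CHO(120°)/COOH(120°) eclipsed 3.3; H(240°)/iPr(240°) eclipsed 2.1 → 7.3 kcal/mol.
COOH at 180° (staggered): I(0°)/iPr(300°) gauche 1.2; CHO(120°)/COOH(180°) gauche 0.9 → 2.1 kcal/mol.
COOH at 240° (eclipsed): I(0°)/iPr(0°) eclipsed 3.6; CHO(120°)/H(120°) eclipsed 1.6; H(240°)/COOH(240°) eclipsed 1.9 → 7.1 kcal/mol.
COOH at 300° (staggered): I(0°)/COOH(300°) gauche 1.1; I(0°)/iPr(60°) gauche 1.2; CHO(120°)/iPr(60°) gauche 1.3 → 3.6 kcal/mol.
Max at 0° (8.2 kcal/mol), min at 180° (2.1 kcal/mol); barrier = 6.1 kcal/mol.

6.1 kcal/mol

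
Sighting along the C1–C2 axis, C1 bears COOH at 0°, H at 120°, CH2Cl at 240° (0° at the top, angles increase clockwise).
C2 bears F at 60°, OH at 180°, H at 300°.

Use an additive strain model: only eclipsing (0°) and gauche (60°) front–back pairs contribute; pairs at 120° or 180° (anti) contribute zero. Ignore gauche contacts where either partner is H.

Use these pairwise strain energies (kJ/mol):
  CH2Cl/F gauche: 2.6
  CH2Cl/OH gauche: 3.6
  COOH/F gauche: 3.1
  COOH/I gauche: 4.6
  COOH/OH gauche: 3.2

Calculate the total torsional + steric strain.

6.7 kJ/mol

This conformer is staggered. COOH at 0° is gauche with F at 60° (3.1); CH2Cl at 240° is gauche with OH at 180° (3.6). Total 6.7 kJ/mol.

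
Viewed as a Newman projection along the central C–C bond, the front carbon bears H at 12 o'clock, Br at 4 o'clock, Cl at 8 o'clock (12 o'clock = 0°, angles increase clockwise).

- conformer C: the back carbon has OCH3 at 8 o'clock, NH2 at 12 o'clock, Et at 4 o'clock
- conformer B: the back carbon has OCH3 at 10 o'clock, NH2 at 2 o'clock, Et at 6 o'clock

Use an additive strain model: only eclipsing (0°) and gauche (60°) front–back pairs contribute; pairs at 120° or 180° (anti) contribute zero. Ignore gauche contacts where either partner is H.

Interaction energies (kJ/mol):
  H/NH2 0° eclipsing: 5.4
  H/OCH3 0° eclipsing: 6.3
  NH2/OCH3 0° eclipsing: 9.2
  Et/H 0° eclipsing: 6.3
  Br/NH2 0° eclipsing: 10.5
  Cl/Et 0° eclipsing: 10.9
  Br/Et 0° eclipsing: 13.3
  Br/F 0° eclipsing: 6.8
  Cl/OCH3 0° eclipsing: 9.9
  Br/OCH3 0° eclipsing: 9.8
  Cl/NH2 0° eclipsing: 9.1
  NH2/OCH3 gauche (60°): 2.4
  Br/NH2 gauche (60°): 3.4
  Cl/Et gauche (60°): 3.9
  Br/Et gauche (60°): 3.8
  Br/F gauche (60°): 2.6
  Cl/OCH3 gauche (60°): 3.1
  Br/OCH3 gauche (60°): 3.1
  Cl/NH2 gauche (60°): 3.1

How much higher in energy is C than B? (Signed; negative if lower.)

+14.4 kJ/mol

C (eclipsed): H(0°)/NH2(0°) eclipsed 5.4; Br(120°)/Et(120°) eclipsed 13.3; Cl(240°)/OCH3(240°) eclipsed 9.9 → 28.6 kJ/mol.
B (staggered): Br(120°)/NH2(60°) gauche 3.4; Br(120°)/Et(180°) gauche 3.8; Cl(240°)/OCH3(300°) gauche 3.1; Cl(240°)/Et(180°) gauche 3.9 → 14.2 kJ/mol.
E(C) − E(B) = 28.6 − 14.2 = +14.4 kJ/mol.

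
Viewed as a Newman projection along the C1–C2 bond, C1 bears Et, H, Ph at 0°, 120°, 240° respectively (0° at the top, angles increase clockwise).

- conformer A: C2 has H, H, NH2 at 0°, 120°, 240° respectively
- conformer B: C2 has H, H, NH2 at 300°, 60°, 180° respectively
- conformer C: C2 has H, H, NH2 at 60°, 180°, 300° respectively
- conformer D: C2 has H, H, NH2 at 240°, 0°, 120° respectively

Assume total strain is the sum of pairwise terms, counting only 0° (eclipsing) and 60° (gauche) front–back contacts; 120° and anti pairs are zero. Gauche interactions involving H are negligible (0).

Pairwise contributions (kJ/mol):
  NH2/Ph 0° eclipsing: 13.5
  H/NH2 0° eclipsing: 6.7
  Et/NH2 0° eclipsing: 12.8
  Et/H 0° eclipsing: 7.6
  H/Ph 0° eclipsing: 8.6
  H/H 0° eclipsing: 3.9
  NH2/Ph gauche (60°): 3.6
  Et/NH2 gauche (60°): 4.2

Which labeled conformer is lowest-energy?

B

A (eclipsed): Et(0°)/H(0°) eclipsed 7.6; H(120°)/H(120°) eclipsed 3.9; Ph(240°)/NH2(240°) eclipsed 13.5 → 25.0 kJ/mol.
B (staggered): Ph(240°)/NH2(180°) gauche 3.6 → 3.6 kJ/mol.
C (staggered): Et(0°)/NH2(300°) gauche 4.2; Ph(240°)/NH2(300°) gauche 3.6 → 7.8 kJ/mol.
D (eclipsed): Et(0°)/H(0°) eclipsed 7.6; H(120°)/NH2(120°) eclipsed 6.7; Ph(240°)/H(240°) eclipsed 8.6 → 22.9 kJ/mol.
B has the lowest total (3.6 kJ/mol).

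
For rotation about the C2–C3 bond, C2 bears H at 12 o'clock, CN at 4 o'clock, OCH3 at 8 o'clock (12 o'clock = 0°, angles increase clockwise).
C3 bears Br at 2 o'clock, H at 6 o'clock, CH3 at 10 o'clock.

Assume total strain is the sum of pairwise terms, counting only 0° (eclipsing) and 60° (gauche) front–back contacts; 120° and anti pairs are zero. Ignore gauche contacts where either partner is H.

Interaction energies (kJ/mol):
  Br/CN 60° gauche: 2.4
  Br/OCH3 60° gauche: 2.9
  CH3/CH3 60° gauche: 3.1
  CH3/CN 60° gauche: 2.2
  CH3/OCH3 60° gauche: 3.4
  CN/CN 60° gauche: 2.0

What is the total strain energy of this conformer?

5.8 kJ/mol

This conformer (staggered): CN(120°)/Br(60°) gauche 2.4; OCH3(240°)/CH3(300°) gauche 3.4 → 5.8 kJ/mol.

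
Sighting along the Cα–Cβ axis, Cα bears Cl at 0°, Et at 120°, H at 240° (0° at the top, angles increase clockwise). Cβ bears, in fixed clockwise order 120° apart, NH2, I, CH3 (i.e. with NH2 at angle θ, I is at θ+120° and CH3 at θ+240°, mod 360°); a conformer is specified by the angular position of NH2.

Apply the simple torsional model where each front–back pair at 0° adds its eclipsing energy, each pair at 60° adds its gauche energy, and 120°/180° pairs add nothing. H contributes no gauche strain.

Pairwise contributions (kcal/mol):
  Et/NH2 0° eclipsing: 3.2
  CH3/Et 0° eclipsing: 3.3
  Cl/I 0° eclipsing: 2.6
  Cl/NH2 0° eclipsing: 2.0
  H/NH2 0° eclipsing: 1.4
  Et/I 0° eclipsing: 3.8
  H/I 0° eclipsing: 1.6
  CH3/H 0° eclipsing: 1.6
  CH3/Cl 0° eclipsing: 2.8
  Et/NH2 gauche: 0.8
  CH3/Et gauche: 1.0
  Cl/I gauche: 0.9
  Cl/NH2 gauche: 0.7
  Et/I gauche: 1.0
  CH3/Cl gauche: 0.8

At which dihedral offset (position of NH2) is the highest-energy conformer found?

120°

NH2 at 0° (eclipsed): Cl–NH2 eclipsed, Et–I eclipsed, H–CH3 eclipsed; 2.0 + 3.8 + 1.6 = 7.4 kcal/mol.
NH2 at 60° (staggered): Cl–NH2 gauche, Cl–CH3 gauche, Et–NH2 gauche, Et–I gauche; 0.7 + 0.8 + 0.8 + 1.0 = 3.3 kcal/mol.
NH2 at 120° (eclipsed): Cl–CH3 eclipsed, Et–NH2 eclipsed, H–I eclipsed; 2.8 + 3.2 + 1.6 = 7.6 kcal/mol.
NH2 at 180° (staggered): Cl–I gauche, Cl–CH3 gauche, Et–NH2 gauche, Et–CH3 gauche; 0.9 + 0.8 + 0.8 + 1.0 = 3.5 kcal/mol.
NH2 at 240° (eclipsed): Cl–I eclipsed, Et–CH3 eclipsed, H–NH2 eclipsed; 2.6 + 3.3 + 1.4 = 7.3 kcal/mol.
NH2 at 300° (staggered): Cl–NH2 gauche, Cl–I gauche, Et–I gauche, Et–CH3 gauche; 0.7 + 0.9 + 1.0 + 1.0 = 3.6 kcal/mol.
The maximum (7.6 kcal/mol) occurs with NH2 at 120°.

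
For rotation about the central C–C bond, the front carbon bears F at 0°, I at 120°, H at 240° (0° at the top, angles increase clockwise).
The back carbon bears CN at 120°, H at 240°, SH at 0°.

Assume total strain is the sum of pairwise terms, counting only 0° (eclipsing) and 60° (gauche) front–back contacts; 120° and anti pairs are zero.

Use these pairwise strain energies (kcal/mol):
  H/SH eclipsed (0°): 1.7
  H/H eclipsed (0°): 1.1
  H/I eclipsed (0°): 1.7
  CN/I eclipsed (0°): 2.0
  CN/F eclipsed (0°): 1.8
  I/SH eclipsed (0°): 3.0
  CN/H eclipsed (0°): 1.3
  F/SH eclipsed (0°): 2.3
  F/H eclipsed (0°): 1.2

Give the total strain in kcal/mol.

This conformer is eclipsed. F at 0° is eclipsed with SH at 0° (2.3); I at 120° is eclipsed with CN at 120° (2.0); H at 240° is eclipsed with H at 240° (1.1). Total 5.4 kcal/mol.

5.4 kcal/mol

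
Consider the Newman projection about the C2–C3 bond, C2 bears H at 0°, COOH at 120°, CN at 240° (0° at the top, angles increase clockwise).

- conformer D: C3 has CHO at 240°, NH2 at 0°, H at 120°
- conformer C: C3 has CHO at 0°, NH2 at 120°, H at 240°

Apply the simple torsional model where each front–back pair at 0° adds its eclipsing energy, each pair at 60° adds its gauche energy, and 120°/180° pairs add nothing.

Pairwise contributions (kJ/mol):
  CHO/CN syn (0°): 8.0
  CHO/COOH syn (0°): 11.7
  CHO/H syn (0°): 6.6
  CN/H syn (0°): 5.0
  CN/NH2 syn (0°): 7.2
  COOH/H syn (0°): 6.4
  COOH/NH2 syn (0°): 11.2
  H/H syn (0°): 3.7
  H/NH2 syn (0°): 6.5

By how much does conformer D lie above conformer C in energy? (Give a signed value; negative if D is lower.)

-1.9 kJ/mol

D (eclipsed): H–NH2 eclipsed, COOH–H eclipsed, CN–CHO eclipsed; 6.5 + 6.4 + 8.0 = 20.9 kJ/mol.
C (eclipsed): H–CHO eclipsed, COOH–NH2 eclipsed, CN–H eclipsed; 6.6 + 11.2 + 5.0 = 22.8 kJ/mol.
E(D) − E(C) = 20.9 − 22.8 = -1.9 kJ/mol.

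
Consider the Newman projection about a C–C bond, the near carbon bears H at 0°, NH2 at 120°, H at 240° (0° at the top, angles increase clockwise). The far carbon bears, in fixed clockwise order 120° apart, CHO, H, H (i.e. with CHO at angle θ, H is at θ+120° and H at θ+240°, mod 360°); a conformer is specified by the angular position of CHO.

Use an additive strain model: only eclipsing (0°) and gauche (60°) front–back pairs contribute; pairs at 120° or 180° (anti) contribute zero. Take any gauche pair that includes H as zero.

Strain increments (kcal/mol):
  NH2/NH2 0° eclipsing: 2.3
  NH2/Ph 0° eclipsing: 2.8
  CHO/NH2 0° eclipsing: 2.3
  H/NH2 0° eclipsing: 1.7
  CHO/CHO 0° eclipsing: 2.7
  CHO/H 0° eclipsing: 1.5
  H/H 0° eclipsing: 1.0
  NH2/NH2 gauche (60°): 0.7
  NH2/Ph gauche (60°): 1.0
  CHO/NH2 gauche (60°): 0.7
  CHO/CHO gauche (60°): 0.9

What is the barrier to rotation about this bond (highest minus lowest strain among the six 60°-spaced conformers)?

4.3 kcal/mol

CHO at 0° (eclipsed): H–CHO eclipsed, NH2–H eclipsed, H–H eclipsed; 1.5 + 1.7 + 1.0 = 4.2 kcal/mol.
CHO at 60° (staggered): NH2–CHO gauche; 0.7 = 0.7 kcal/mol.
CHO at 120° (eclipsed): H–H eclipsed, NH2–CHO eclipsed, H–H eclipsed; 1.0 + 2.3 + 1.0 = 4.3 kcal/mol.
CHO at 180° (staggered): NH2–CHO gauche; 0.7 = 0.7 kcal/mol.
CHO at 240° (eclipsed): H–H eclipsed, NH2–H eclipsed, H–CHO eclipsed; 1.0 + 1.7 + 1.5 = 4.2 kcal/mol.
CHO at 300° (staggered): no non-H gauche contacts → 0.0 kcal/mol.
Max at 120° (4.3 kcal/mol), min at 300° (0.0 kcal/mol); barrier = 4.3 kcal/mol.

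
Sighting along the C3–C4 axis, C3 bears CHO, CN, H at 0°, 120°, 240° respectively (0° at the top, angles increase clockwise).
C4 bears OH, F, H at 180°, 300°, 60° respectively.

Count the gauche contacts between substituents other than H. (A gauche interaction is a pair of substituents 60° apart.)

2

Non-H gauche pairs: CHO(0°)/F(300°); CN(120°)/OH(180°) — 2 interactions.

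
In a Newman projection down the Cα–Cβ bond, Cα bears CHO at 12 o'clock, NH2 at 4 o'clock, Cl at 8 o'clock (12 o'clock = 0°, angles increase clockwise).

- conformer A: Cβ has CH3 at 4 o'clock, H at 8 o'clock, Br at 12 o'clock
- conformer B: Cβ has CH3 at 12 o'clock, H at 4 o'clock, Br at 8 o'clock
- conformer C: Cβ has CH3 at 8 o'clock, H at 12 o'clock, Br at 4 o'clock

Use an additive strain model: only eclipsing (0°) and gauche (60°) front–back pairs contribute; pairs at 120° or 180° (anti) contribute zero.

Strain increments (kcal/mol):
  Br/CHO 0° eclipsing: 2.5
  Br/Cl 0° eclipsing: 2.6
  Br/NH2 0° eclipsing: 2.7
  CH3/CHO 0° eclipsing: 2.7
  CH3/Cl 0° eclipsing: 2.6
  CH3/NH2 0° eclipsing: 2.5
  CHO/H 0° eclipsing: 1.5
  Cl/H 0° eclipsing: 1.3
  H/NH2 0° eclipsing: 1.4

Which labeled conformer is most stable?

A (eclipsed): CHO(0°)/Br(0°) eclipsed 2.5; NH2(120°)/CH3(120°) eclipsed 2.5; Cl(240°)/H(240°) eclipsed 1.3 → 6.3 kcal/mol.
B (eclipsed): CHO(0°)/CH3(0°) eclipsed 2.7; NH2(120°)/H(120°) eclipsed 1.4; Cl(240°)/Br(240°) eclipsed 2.6 → 6.7 kcal/mol.
C (eclipsed): CHO(0°)/H(0°) eclipsed 1.5; NH2(120°)/Br(120°) eclipsed 2.7; Cl(240°)/CH3(240°) eclipsed 2.6 → 6.8 kcal/mol.
A has the lowest total (6.3 kcal/mol).

A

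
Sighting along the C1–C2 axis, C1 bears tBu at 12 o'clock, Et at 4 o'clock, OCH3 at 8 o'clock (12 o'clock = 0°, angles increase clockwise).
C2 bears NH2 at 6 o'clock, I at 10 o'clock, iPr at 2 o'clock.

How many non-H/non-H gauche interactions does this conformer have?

6

Non-H gauche pairs: tBu(0°)/I(300°); tBu(0°)/iPr(60°); Et(120°)/NH2(180°); Et(120°)/iPr(60°); OCH3(240°)/NH2(180°); OCH3(240°)/I(300°) — 6 interactions.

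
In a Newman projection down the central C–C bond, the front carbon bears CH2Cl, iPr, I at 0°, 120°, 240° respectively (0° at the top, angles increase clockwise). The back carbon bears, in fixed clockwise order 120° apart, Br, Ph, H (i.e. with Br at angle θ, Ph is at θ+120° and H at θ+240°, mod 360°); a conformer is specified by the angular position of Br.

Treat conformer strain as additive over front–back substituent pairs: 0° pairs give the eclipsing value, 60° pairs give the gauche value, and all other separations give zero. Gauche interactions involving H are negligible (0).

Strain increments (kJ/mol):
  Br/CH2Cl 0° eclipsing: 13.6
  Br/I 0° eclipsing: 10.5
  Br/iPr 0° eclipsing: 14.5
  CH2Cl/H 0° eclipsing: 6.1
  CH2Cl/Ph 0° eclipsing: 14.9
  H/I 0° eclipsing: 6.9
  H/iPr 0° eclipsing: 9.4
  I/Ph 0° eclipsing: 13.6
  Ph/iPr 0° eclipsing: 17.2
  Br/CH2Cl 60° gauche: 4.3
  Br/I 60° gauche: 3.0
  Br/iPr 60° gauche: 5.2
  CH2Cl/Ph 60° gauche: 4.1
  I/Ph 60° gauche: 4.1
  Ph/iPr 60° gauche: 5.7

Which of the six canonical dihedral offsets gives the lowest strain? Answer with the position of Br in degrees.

180°

Br at 0° (eclipsed): CH2Cl–Br eclipsed, iPr–Ph eclipsed, I–H eclipsed; 13.6 + 17.2 + 6.9 = 37.7 kJ/mol.
Br at 60° (staggered): CH2Cl–Br gauche, iPr–Br gauche, iPr–Ph gauche, I–Ph gauche; 4.3 + 5.2 + 5.7 + 4.1 = 19.3 kJ/mol.
Br at 120° (eclipsed): CH2Cl–H eclipsed, iPr–Br eclipsed, I–Ph eclipsed; 6.1 + 14.5 + 13.6 = 34.2 kJ/mol.
Br at 180° (staggered): CH2Cl–Ph gauche, iPr–Br gauche, I–Br gauche, I–Ph gauche; 4.1 + 5.2 + 3.0 + 4.1 = 16.4 kJ/mol.
Br at 240° (eclipsed): CH2Cl–Ph eclipsed, iPr–H eclipsed, I–Br eclipsed; 14.9 + 9.4 + 10.5 = 34.8 kJ/mol.
Br at 300° (staggered): CH2Cl–Br gauche, CH2Cl–Ph gauche, iPr–Ph gauche, I–Br gauche; 4.3 + 4.1 + 5.7 + 3.0 = 17.1 kJ/mol.
The minimum (16.4 kJ/mol) occurs with Br at 180°.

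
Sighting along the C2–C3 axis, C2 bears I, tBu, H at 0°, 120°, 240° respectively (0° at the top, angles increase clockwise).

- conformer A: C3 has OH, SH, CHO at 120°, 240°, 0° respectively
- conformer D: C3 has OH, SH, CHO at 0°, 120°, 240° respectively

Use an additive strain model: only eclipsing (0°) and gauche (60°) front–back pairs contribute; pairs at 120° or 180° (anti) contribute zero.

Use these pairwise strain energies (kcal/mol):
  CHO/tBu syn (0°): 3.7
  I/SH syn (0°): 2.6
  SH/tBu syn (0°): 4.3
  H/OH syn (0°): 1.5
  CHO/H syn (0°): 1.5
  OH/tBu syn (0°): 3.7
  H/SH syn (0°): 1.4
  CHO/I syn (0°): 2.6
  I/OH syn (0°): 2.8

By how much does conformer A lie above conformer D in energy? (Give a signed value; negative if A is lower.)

-0.9 kcal/mol

A (eclipsed): I–CHO eclipsed, tBu–OH eclipsed, H–SH eclipsed; 2.6 + 3.7 + 1.4 = 7.7 kcal/mol.
D (eclipsed): I–OH eclipsed, tBu–SH eclipsed, H–CHO eclipsed; 2.8 + 4.3 + 1.5 = 8.6 kcal/mol.
E(A) − E(D) = 7.7 − 8.6 = -0.9 kcal/mol.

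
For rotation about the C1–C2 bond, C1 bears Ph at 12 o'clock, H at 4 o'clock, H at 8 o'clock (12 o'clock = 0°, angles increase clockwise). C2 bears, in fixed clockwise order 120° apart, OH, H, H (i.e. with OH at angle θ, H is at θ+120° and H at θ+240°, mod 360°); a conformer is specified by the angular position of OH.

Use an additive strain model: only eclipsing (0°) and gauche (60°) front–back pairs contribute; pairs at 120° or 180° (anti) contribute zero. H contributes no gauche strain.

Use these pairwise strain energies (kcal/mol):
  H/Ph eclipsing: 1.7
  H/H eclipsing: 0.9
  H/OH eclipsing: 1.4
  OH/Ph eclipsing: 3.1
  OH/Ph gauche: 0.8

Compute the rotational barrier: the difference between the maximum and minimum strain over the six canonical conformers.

4.9 kcal/mol

OH at 0° (eclipsed): Ph(0°)/OH(0°) eclipsed 3.1; H(120°)/H(120°) eclipsed 0.9; H(240°)/H(240°) eclipsed 0.9 → 4.9 kcal/mol.
OH at 60° (staggered): Ph(0°)/OH(60°) gauche 0.8 → 0.8 kcal/mol.
OH at 120° (eclipsed): Ph(0°)/H(0°) eclipsed 1.7; H(120°)/OH(120°) eclipsed 1.4; H(240°)/H(240°) eclipsed 0.9 → 4.0 kcal/mol.
OH at 180° (staggered): no non-H gauche contacts → 0.0 kcal/mol.
OH at 240° (eclipsed): Ph(0°)/H(0°) eclipsed 1.7; H(120°)/H(120°) eclipsed 0.9; H(240°)/OH(240°) eclipsed 1.4 → 4.0 kcal/mol.
OH at 300° (staggered): Ph(0°)/OH(300°) gauche 0.8 → 0.8 kcal/mol.
Max at 0° (4.9 kcal/mol), min at 180° (0.0 kcal/mol); barrier = 4.9 kcal/mol.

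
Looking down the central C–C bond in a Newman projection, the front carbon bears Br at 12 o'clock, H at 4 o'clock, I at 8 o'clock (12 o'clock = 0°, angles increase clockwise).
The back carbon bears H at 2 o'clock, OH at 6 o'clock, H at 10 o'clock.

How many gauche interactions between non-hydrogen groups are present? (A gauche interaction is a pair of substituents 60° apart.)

1

Non-H gauche pairs: I(240°)/OH(180°) — 1 interaction.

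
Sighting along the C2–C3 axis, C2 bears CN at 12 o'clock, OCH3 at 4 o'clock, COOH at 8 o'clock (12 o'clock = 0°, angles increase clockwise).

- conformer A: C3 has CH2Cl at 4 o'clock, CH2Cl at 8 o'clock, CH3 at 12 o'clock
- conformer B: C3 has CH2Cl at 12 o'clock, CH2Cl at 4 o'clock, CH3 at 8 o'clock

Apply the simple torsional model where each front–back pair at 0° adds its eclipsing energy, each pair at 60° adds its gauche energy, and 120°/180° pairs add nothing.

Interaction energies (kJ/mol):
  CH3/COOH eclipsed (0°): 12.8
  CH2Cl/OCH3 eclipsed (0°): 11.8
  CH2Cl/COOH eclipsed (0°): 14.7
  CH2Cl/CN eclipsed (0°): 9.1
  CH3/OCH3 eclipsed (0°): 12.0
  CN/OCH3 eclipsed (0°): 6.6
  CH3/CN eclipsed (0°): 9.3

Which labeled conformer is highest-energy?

A

A is eclipsed. CN at 0° is eclipsed with CH3 at 0° (9.3); OCH3 at 120° is eclipsed with CH2Cl at 120° (11.8); COOH at 240° is eclipsed with CH2Cl at 240° (14.7). Total 35.8 kJ/mol.
B is eclipsed. CN at 0° is eclipsed with CH2Cl at 0° (9.1); OCH3 at 120° is eclipsed with CH2Cl at 120° (11.8); COOH at 240° is eclipsed with CH3 at 240° (12.8). Total 33.7 kJ/mol.
A has the highest total (35.8 kJ/mol).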